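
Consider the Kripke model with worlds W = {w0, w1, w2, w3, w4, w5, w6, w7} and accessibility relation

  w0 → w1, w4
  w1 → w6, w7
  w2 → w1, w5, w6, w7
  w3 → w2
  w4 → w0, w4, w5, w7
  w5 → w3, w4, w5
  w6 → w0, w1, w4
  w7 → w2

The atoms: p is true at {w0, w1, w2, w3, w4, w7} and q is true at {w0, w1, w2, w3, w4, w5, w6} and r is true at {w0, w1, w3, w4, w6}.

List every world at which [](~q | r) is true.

w0: successors {w1, w4}; ~q | r there: w1:T, w4:T. ✓
w1: successors {w6, w7}; ~q | r there: w6:T, w7:T. ✓
w2: successors {w1, w5, w6, w7}; ~q | r there: w1:T, w5:F, w6:T, w7:T. ✗
w3: successors {w2}; ~q | r there: w2:F. ✗
w4: successors {w0, w4, w5, w7}; ~q | r there: w0:T, w4:T, w5:F, w7:T. ✗
w5: successors {w3, w4, w5}; ~q | r there: w3:T, w4:T, w5:F. ✗
w6: successors {w0, w1, w4}; ~q | r there: w0:T, w1:T, w4:T. ✓
w7: successors {w2}; ~q | r there: w2:F. ✗

{w0, w1, w6}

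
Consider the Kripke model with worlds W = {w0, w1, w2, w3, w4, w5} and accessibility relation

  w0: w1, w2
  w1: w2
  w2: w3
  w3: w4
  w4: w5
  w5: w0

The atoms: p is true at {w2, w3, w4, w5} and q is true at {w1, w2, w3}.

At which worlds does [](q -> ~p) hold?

{w3, w4, w5}

w0: successors {w1, w2}; q -> ~p there: w1:T, w2:F. ✗
w1: successors {w2}; q -> ~p there: w2:F. ✗
w2: successors {w3}; q -> ~p there: w3:F. ✗
w3: successors {w4}; q -> ~p there: w4:T. ✓
w4: successors {w5}; q -> ~p there: w5:T. ✓
w5: successors {w0}; q -> ~p there: w0:T. ✓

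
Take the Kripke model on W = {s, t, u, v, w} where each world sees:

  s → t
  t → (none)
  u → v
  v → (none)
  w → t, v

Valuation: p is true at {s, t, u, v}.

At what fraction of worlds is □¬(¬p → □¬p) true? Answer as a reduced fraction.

s: successors {t}; ¬(¬p → □¬p) there: t:F. ✗
t: no successors, so □¬(¬p → □¬p) holds vacuously. ✓
u: successors {v}; ¬(¬p → □¬p) there: v:F. ✗
v: no successors, so □¬(¬p → □¬p) holds vacuously. ✓
w: successors {t, v}; ¬(¬p → □¬p) there: t:F, v:F. ✗
That's 2 of 5 worlds, so 2/5.

2/5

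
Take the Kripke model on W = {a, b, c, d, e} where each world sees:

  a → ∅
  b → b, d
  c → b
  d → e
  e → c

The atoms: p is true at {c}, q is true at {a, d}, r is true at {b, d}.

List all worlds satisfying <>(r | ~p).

a: no successors, so <>(r | ~p) fails. ✗
b: successors {b, d}; r | ~p there: b:T, d:T. ✓
c: successors {b}; r | ~p there: b:T. ✓
d: successors {e}; r | ~p there: e:T. ✓
e: successors {c}; r | ~p there: c:F. ✗

{b, c, d}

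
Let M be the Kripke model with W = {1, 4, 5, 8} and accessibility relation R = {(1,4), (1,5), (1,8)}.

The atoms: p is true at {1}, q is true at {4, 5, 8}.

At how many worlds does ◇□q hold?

1: successors {4, 5, 8}; □q there: 4:T, 5:T, 8:T. ✓
4: no successors, so ◇□q fails. ✗
5: no successors, so ◇□q fails. ✗
8: no successors, so ◇□q fails. ✗
Satisfying worlds: {1}.

1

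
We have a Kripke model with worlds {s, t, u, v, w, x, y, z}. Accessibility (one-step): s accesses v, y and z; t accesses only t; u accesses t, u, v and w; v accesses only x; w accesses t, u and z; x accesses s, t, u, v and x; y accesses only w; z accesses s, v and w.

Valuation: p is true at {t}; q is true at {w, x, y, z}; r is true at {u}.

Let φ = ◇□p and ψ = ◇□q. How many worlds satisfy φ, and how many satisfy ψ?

For ◇□p:
s: successors {v, y, z}; □p there: v:F, y:F, z:F. ✗
t: successors {t}; □p there: t:T. ✓
u: successors {t, u, v, w}; □p there: t:T, u:F, v:F, w:F. ✓
v: successors {x}; □p there: x:F. ✗
w: successors {t, u, z}; □p there: t:T, u:F, z:F. ✓
x: successors {s, t, u, v, x}; □p there: s:F, t:T, u:F, v:F, x:F. ✓
y: successors {w}; □p there: w:F. ✗
z: successors {s, v, w}; □p there: s:F, v:F, w:F. ✗
— 4 worlds.
For ◇□q:
s: successors {v, y, z}; □q there: v:T, y:T, z:F. ✓
t: successors {t}; □q there: t:F. ✗
u: successors {t, u, v, w}; □q there: t:F, u:F, v:T, w:F. ✓
v: successors {x}; □q there: x:F. ✗
w: successors {t, u, z}; □q there: t:F, u:F, z:F. ✗
x: successors {s, t, u, v, x}; □q there: s:F, t:F, u:F, v:T, x:F. ✓
y: successors {w}; □q there: w:F. ✗
z: successors {s, v, w}; □q there: s:F, v:T, w:F. ✓
— 4 worlds.

4 and 4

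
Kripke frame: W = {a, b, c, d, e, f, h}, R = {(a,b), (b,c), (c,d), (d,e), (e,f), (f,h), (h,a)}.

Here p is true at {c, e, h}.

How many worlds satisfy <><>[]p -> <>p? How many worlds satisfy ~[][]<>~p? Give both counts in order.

For <><>[]p -> <>p:
a: <><>[]p is F, <>p is F. ✓
b: <><>[]p is T, <>p is T. ✓
c: <><>[]p is F, <>p is F. ✓
d: <><>[]p is T, <>p is T. ✓
e: <><>[]p is F, <>p is F. ✓
f: <><>[]p is F, <>p is T. ✓
h: <><>[]p is T, <>p is F. ✗
— 6 worlds.
For ~[][]<>~p:
a: [][]<>~p is T. ✗
b: [][]<>~p is F. ✓
c: [][]<>~p is T. ✗
d: [][]<>~p is F. ✓
e: [][]<>~p is T. ✗
f: [][]<>~p is T. ✗
h: [][]<>~p is F. ✓
— 3 worlds.

6 and 3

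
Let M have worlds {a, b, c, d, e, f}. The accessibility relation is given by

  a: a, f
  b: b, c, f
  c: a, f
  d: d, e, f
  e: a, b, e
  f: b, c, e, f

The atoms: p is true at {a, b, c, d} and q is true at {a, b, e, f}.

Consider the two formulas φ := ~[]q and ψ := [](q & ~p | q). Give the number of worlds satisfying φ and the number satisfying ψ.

3 and 3

For ~[]q:
a: []q is T. ✗
b: []q is F. ✓
c: []q is T. ✗
d: []q is F. ✓
e: []q is T. ✗
f: []q is F. ✓
— 3 worlds.
For [](q & ~p | q):
a: successors {a, f}; q & ~p | q there: a:T, f:T. ✓
b: successors {b, c, f}; q & ~p | q there: b:T, c:F, f:T. ✗
c: successors {a, f}; q & ~p | q there: a:T, f:T. ✓
d: successors {d, e, f}; q & ~p | q there: d:F, e:T, f:T. ✗
e: successors {a, b, e}; q & ~p | q there: a:T, b:T, e:T. ✓
f: successors {b, c, e, f}; q & ~p | q there: b:T, c:F, e:T, f:T. ✗
— 3 worlds.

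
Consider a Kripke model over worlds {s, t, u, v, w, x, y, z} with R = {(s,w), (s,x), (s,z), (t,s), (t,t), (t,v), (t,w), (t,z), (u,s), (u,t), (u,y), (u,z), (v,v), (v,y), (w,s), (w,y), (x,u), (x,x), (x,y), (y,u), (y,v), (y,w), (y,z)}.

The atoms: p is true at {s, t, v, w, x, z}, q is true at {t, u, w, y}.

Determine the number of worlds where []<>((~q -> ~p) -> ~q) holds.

s: successors {w, x, z}; <>((~q -> ~p) -> ~q) there: w:T, x:T, z:F. ✗
t: successors {s, t, v, w, z}; <>((~q -> ~p) -> ~q) there: s:T, t:T, v:T, w:T, z:F. ✗
u: successors {s, t, y, z}; <>((~q -> ~p) -> ~q) there: s:T, t:T, y:T, z:F. ✗
v: successors {v, y}; <>((~q -> ~p) -> ~q) there: v:T, y:T. ✓
w: successors {s, y}; <>((~q -> ~p) -> ~q) there: s:T, y:T. ✓
x: successors {u, x, y}; <>((~q -> ~p) -> ~q) there: u:T, x:T, y:T. ✓
y: successors {u, v, w, z}; <>((~q -> ~p) -> ~q) there: u:T, v:T, w:T, z:F. ✗
z: no successors, so []<>((~q -> ~p) -> ~q) holds vacuously. ✓
Satisfying worlds: {v, w, x, z}.

4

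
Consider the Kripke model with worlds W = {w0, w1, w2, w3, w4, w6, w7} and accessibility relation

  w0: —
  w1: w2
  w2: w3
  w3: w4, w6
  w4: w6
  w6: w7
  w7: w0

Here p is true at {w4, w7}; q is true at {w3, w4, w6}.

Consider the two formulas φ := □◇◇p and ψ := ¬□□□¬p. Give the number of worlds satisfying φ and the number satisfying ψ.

3 and 3

For □◇◇p:
w0: no successors, so □◇◇p holds vacuously. ✓
w1: successors {w2}; ◇◇p there: w2:T. ✓
w2: successors {w3}; ◇◇p there: w3:T. ✓
w3: successors {w4, w6}; ◇◇p there: w4:T, w6:F. ✗
w4: successors {w6}; ◇◇p there: w6:F. ✗
w6: successors {w7}; ◇◇p there: w7:F. ✗
w7: successors {w0}; ◇◇p there: w0:F. ✗
— 3 worlds.
For ¬□□□¬p:
w0: □□□¬p is T. ✗
w1: □□□¬p is F. ✓
w2: □□□¬p is F. ✓
w3: □□□¬p is F. ✓
w4: □□□¬p is T. ✗
w6: □□□¬p is T. ✗
w7: □□□¬p is T. ✗
— 3 worlds.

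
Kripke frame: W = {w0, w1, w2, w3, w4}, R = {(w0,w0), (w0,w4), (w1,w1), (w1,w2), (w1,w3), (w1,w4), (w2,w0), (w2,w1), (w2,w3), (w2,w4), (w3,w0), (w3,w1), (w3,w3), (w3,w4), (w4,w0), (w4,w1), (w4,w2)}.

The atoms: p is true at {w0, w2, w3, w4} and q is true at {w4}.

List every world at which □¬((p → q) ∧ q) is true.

w0: successors {w0, w4}; ¬((p → q) ∧ q) there: w0:T, w4:F. ✗
w1: successors {w1, w2, w3, w4}; ¬((p → q) ∧ q) there: w1:T, w2:T, w3:T, w4:F. ✗
w2: successors {w0, w1, w3, w4}; ¬((p → q) ∧ q) there: w0:T, w1:T, w3:T, w4:F. ✗
w3: successors {w0, w1, w3, w4}; ¬((p → q) ∧ q) there: w0:T, w1:T, w3:T, w4:F. ✗
w4: successors {w0, w1, w2}; ¬((p → q) ∧ q) there: w0:T, w1:T, w2:T. ✓

{w4}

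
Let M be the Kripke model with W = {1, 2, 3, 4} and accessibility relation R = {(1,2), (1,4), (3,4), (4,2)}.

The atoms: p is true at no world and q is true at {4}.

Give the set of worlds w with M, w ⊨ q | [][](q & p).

1: q is F, [][](q & p) is F. ✗
2: q is F, [][](q & p) is T. ✓
3: q is F, [][](q & p) is F. ✗
4: q is T, [][](q & p) is T. ✓

{2, 4}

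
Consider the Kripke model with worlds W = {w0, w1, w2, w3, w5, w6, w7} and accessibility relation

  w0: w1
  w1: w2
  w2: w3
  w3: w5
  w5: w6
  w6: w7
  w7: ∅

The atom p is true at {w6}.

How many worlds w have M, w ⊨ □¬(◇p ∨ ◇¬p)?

2

w0: successors {w1}; ¬(◇p ∨ ◇¬p) there: w1:F. ✗
w1: successors {w2}; ¬(◇p ∨ ◇¬p) there: w2:F. ✗
w2: successors {w3}; ¬(◇p ∨ ◇¬p) there: w3:F. ✗
w3: successors {w5}; ¬(◇p ∨ ◇¬p) there: w5:F. ✗
w5: successors {w6}; ¬(◇p ∨ ◇¬p) there: w6:F. ✗
w6: successors {w7}; ¬(◇p ∨ ◇¬p) there: w7:T. ✓
w7: no successors, so □¬(◇p ∨ ◇¬p) holds vacuously. ✓
Satisfying worlds: {w6, w7}.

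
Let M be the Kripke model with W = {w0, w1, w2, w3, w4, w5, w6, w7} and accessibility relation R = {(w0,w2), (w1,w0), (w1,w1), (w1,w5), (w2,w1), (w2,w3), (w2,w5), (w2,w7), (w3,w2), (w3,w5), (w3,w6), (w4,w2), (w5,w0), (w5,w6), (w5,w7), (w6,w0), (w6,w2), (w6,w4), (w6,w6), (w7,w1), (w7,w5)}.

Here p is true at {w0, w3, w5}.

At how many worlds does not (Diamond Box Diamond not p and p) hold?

5

w0: Diamond Box Diamond not p and p is T. ✗
w1: Diamond Box Diamond not p and p is F. ✓
w2: Diamond Box Diamond not p and p is F. ✓
w3: Diamond Box Diamond not p and p is T. ✗
w4: Diamond Box Diamond not p and p is F. ✓
w5: Diamond Box Diamond not p and p is T. ✗
w6: Diamond Box Diamond not p and p is F. ✓
w7: Diamond Box Diamond not p and p is F. ✓
Satisfying worlds: {w1, w2, w4, w6, w7}.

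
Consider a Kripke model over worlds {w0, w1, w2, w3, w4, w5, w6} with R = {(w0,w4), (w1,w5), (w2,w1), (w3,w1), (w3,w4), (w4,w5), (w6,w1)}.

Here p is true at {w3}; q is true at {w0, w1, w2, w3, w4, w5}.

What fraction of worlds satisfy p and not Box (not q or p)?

1/7

w0: p is F, not Box (not q or p) is T. ✗
w1: p is F, not Box (not q or p) is T. ✗
w2: p is F, not Box (not q or p) is T. ✗
w3: p is T, not Box (not q or p) is T. ✓
w4: p is F, not Box (not q or p) is T. ✗
w5: p is F, not Box (not q or p) is F. ✗
w6: p is F, not Box (not q or p) is T. ✗
That's 1 of 7 worlds, so 1/7.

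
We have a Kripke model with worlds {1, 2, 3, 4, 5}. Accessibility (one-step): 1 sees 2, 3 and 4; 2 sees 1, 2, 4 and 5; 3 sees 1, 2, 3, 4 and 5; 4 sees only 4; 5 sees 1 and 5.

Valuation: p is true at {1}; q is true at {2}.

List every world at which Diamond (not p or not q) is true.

1: successors {2, 3, 4}; not p or not q there: 2:T, 3:T, 4:T. ✓
2: successors {1, 2, 4, 5}; not p or not q there: 1:T, 2:T, 4:T, 5:T. ✓
3: successors {1, 2, 3, 4, 5}; not p or not q there: 1:T, 2:T, 3:T, 4:T, 5:T. ✓
4: successors {4}; not p or not q there: 4:T. ✓
5: successors {1, 5}; not p or not q there: 1:T, 5:T. ✓

{1, 2, 3, 4, 5}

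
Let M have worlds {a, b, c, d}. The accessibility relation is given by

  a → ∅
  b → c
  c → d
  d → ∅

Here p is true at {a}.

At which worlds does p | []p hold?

{a, d}

a: p is T, []p is T. ✓
b: p is F, []p is F. ✗
c: p is F, []p is F. ✗
d: p is F, []p is T. ✓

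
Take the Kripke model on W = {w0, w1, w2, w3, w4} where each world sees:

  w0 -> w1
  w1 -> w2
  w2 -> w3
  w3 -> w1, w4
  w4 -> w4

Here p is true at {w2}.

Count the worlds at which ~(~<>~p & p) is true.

w0: ~<>~p & p is F. ✓
w1: ~<>~p & p is F. ✓
w2: ~<>~p & p is F. ✓
w3: ~<>~p & p is F. ✓
w4: ~<>~p & p is F. ✓
Satisfying worlds: {w0, w1, w2, w3, w4}.

5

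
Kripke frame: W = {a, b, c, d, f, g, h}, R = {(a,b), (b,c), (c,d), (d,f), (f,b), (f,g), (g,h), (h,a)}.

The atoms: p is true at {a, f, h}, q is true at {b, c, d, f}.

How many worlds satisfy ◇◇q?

a: successors {b}; ◇q there: b:T. ✓
b: successors {c}; ◇q there: c:T. ✓
c: successors {d}; ◇q there: d:T. ✓
d: successors {f}; ◇q there: f:T. ✓
f: successors {b, g}; ◇q there: b:T, g:F. ✓
g: successors {h}; ◇q there: h:F. ✗
h: successors {a}; ◇q there: a:T. ✓
Satisfying worlds: {a, b, c, d, f, h}.

6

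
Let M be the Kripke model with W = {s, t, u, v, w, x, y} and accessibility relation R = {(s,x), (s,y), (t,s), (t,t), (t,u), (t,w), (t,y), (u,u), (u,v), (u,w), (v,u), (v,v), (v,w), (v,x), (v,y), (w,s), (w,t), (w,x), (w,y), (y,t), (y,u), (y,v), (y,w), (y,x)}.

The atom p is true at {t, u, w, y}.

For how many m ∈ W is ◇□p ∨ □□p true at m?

s: ◇□p is T, □□p is F. ✓
t: ◇□p is F, □□p is F. ✗
u: ◇□p is F, □□p is F. ✗
v: ◇□p is T, □□p is F. ✓
w: ◇□p is T, □□p is F. ✓
x: ◇□p is F, □□p is T. ✓
y: ◇□p is T, □□p is F. ✓
Satisfying worlds: {s, v, w, x, y}.

5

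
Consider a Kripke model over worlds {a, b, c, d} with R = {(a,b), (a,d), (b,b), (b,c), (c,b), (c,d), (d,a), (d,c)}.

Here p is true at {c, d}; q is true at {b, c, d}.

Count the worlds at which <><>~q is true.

a: successors {b, d}; <>~q there: b:F, d:T. ✓
b: successors {b, c}; <>~q there: b:F, c:F. ✗
c: successors {b, d}; <>~q there: b:F, d:T. ✓
d: successors {a, c}; <>~q there: a:F, c:F. ✗
Satisfying worlds: {a, c}.

2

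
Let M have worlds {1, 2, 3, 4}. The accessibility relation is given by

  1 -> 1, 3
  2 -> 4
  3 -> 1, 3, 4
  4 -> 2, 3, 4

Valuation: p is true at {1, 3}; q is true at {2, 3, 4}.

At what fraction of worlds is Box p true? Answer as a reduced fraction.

1/4

1: successors {1, 3}; p there: 1:T, 3:T. ✓
2: successors {4}; p there: 4:F. ✗
3: successors {1, 3, 4}; p there: 1:T, 3:T, 4:F. ✗
4: successors {2, 3, 4}; p there: 2:F, 3:T, 4:F. ✗
That's 1 of 4 worlds, so 1/4.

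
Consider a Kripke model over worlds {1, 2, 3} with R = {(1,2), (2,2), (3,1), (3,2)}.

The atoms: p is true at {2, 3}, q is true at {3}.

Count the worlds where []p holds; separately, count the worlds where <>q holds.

2 and 0

For []p:
1: successors {2}; p there: 2:T. ✓
2: successors {2}; p there: 2:T. ✓
3: successors {1, 2}; p there: 1:F, 2:T. ✗
— 2 worlds.
For <>q:
1: successors {2}; q there: 2:F. ✗
2: successors {2}; q there: 2:F. ✗
3: successors {1, 2}; q there: 1:F, 2:F. ✗
— 0 worlds.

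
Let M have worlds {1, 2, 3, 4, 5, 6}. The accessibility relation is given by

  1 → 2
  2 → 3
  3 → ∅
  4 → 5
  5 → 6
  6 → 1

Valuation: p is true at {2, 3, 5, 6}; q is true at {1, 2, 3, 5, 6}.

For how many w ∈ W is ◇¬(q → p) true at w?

1

1: successors {2}; ¬(q → p) there: 2:F. ✗
2: successors {3}; ¬(q → p) there: 3:F. ✗
3: no successors, so ◇¬(q → p) fails. ✗
4: successors {5}; ¬(q → p) there: 5:F. ✗
5: successors {6}; ¬(q → p) there: 6:F. ✗
6: successors {1}; ¬(q → p) there: 1:T. ✓
Satisfying worlds: {6}.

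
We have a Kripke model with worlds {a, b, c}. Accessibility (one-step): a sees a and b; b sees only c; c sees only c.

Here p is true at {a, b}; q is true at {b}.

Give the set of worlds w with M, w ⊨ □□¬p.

{b, c}

a: successors {a, b}; □¬p there: a:F, b:T. ✗
b: successors {c}; □¬p there: c:T. ✓
c: successors {c}; □¬p there: c:T. ✓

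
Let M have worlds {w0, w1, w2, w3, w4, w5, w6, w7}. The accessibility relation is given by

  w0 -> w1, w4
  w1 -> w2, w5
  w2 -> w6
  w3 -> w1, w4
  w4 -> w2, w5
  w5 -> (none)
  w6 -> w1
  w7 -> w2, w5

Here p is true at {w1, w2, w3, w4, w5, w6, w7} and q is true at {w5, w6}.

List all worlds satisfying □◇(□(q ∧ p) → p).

w0: successors {w1, w4}; ◇(□(q ∧ p) → p) there: w1:T, w4:T. ✓
w1: successors {w2, w5}; ◇(□(q ∧ p) → p) there: w2:T, w5:F. ✗
w2: successors {w6}; ◇(□(q ∧ p) → p) there: w6:T. ✓
w3: successors {w1, w4}; ◇(□(q ∧ p) → p) there: w1:T, w4:T. ✓
w4: successors {w2, w5}; ◇(□(q ∧ p) → p) there: w2:T, w5:F. ✗
w5: no successors, so □◇(□(q ∧ p) → p) holds vacuously. ✓
w6: successors {w1}; ◇(□(q ∧ p) → p) there: w1:T. ✓
w7: successors {w2, w5}; ◇(□(q ∧ p) → p) there: w2:T, w5:F. ✗

{w0, w2, w3, w5, w6}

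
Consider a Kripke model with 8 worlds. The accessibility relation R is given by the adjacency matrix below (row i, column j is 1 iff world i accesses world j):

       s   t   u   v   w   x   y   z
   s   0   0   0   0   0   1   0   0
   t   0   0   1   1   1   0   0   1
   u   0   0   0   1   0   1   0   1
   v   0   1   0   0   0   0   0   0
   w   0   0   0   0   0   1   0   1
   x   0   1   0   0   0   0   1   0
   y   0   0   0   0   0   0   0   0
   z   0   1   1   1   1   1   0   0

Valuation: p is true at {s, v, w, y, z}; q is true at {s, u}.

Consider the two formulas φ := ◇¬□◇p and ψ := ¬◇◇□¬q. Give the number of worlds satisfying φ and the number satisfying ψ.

7 and 1

For ◇¬□◇p:
s: successors {x}; ¬□◇p there: x:T. ✓
t: successors {u, v, w, z}; ¬□◇p there: u:T, v:F, w:F, z:T. ✓
u: successors {v, x, z}; ¬□◇p there: v:F, x:T, z:T. ✓
v: successors {t}; ¬□◇p there: t:T. ✓
w: successors {x, z}; ¬□◇p there: x:T, z:T. ✓
x: successors {t, y}; ¬□◇p there: t:T, y:F. ✓
y: no successors, so ◇¬□◇p fails. ✗
z: successors {t, u, v, w, x}; ¬□◇p there: t:T, u:T, v:F, w:F, x:T. ✓
— 7 worlds.
For ¬◇◇□¬q:
s: ◇◇□¬q is T. ✗
t: ◇◇□¬q is T. ✗
u: ◇◇□¬q is T. ✗
v: ◇◇□¬q is T. ✗
w: ◇◇□¬q is T. ✗
x: ◇◇□¬q is T. ✗
y: ◇◇□¬q is F. ✓
z: ◇◇□¬q is T. ✗
— 1 world.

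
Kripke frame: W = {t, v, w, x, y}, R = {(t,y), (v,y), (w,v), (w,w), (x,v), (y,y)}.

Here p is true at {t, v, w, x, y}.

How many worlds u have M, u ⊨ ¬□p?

t: □p is T. ✗
v: □p is T. ✗
w: □p is T. ✗
x: □p is T. ✗
y: □p is T. ✗
Satisfying worlds: ∅.

0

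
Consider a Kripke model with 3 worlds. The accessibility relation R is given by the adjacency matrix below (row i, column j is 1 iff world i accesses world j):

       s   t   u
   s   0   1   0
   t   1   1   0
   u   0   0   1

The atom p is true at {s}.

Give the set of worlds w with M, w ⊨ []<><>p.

s: successors {t}; <><>p there: t:T. ✓
t: successors {s, t}; <><>p there: s:T, t:T. ✓
u: successors {u}; <><>p there: u:F. ✗

{s, t}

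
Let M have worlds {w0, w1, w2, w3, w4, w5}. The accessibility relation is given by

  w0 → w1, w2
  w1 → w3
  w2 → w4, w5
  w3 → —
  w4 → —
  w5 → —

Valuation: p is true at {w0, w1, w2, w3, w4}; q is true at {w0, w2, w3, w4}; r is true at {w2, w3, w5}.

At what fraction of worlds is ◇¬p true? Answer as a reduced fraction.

w0: successors {w1, w2}; ¬p there: w1:F, w2:F. ✗
w1: successors {w3}; ¬p there: w3:F. ✗
w2: successors {w4, w5}; ¬p there: w4:F, w5:T. ✓
w3: no successors, so ◇¬p fails. ✗
w4: no successors, so ◇¬p fails. ✗
w5: no successors, so ◇¬p fails. ✗
That's 1 of 6 worlds, so 1/6.

1/6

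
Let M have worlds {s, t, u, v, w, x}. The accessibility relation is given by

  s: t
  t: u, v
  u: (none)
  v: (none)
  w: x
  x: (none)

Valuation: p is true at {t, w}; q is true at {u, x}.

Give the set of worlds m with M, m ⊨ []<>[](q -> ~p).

{s, u, v, x}

s: successors {t}; <>[](q -> ~p) there: t:T. ✓
t: successors {u, v}; <>[](q -> ~p) there: u:F, v:F. ✗
u: no successors, so []<>[](q -> ~p) holds vacuously. ✓
v: no successors, so []<>[](q -> ~p) holds vacuously. ✓
w: successors {x}; <>[](q -> ~p) there: x:F. ✗
x: no successors, so []<>[](q -> ~p) holds vacuously. ✓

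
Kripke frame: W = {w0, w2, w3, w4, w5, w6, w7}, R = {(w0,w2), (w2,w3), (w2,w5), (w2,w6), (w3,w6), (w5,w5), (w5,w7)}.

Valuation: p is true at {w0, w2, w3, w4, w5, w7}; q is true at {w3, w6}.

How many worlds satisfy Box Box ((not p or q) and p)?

4

w0: successors {w2}; Box ((not p or q) and p) there: w2:F. ✗
w2: successors {w3, w5, w6}; Box ((not p or q) and p) there: w3:F, w5:F, w6:T. ✗
w3: successors {w6}; Box ((not p or q) and p) there: w6:T. ✓
w4: no successors, so Box Box ((not p or q) and p) holds vacuously. ✓
w5: successors {w5, w7}; Box ((not p or q) and p) there: w5:F, w7:T. ✗
w6: no successors, so Box Box ((not p or q) and p) holds vacuously. ✓
w7: no successors, so Box Box ((not p or q) and p) holds vacuously. ✓
Satisfying worlds: {w3, w4, w6, w7}.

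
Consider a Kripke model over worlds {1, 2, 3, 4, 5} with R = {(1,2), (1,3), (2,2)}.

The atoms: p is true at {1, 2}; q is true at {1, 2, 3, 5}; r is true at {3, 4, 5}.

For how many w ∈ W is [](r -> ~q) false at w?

1: successors {2, 3}; r -> ~q there: 2:T, 3:F. ✗
2: successors {2}; r -> ~q there: 2:T. ✓
3: no successors, so [](r -> ~q) holds vacuously. ✓
4: no successors, so [](r -> ~q) holds vacuously. ✓
5: no successors, so [](r -> ~q) holds vacuously. ✓
Satisfying worlds: {2, 3, 4, 5}.
So [](r -> ~q) fails at the other 1 world.

1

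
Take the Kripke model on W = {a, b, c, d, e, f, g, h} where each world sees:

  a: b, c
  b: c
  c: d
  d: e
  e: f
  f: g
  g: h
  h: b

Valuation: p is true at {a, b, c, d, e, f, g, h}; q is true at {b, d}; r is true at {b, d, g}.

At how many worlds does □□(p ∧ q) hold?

2

a: successors {b, c}; □(p ∧ q) there: b:F, c:T. ✗
b: successors {c}; □(p ∧ q) there: c:T. ✓
c: successors {d}; □(p ∧ q) there: d:F. ✗
d: successors {e}; □(p ∧ q) there: e:F. ✗
e: successors {f}; □(p ∧ q) there: f:F. ✗
f: successors {g}; □(p ∧ q) there: g:F. ✗
g: successors {h}; □(p ∧ q) there: h:T. ✓
h: successors {b}; □(p ∧ q) there: b:F. ✗
Satisfying worlds: {b, g}.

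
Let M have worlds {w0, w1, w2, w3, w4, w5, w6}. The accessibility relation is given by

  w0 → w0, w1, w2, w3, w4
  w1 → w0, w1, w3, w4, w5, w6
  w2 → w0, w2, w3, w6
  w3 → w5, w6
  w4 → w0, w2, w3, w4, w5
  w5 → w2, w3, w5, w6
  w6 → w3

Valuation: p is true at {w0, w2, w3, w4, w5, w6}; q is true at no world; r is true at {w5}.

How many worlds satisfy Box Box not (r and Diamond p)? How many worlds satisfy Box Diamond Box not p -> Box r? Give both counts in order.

0 and 7

For Box Box not (r and Diamond p):
w0: successors {w0, w1, w2, w3, w4}; Box not (r and Diamond p) there: w0:T, w1:F, w2:T, w3:F, w4:F. ✗
w1: successors {w0, w1, w3, w4, w5, w6}; Box not (r and Diamond p) there: w0:T, w1:F, w3:F, w4:F, w5:F, w6:T. ✗
w2: successors {w0, w2, w3, w6}; Box not (r and Diamond p) there: w0:T, w2:T, w3:F, w6:T. ✗
w3: successors {w5, w6}; Box not (r and Diamond p) there: w5:F, w6:T. ✗
w4: successors {w0, w2, w3, w4, w5}; Box not (r and Diamond p) there: w0:T, w2:T, w3:F, w4:F, w5:F. ✗
w5: successors {w2, w3, w5, w6}; Box not (r and Diamond p) there: w2:T, w3:F, w5:F, w6:T. ✗
w6: successors {w3}; Box not (r and Diamond p) there: w3:F. ✗
— 0 worlds.
For Box Diamond Box not p -> Box r:
w0: Box Diamond Box not p is F, Box r is F. ✓
w1: Box Diamond Box not p is F, Box r is F. ✓
w2: Box Diamond Box not p is F, Box r is F. ✓
w3: Box Diamond Box not p is F, Box r is F. ✓
w4: Box Diamond Box not p is F, Box r is F. ✓
w5: Box Diamond Box not p is F, Box r is F. ✓
w6: Box Diamond Box not p is F, Box r is F. ✓
— 7 worlds.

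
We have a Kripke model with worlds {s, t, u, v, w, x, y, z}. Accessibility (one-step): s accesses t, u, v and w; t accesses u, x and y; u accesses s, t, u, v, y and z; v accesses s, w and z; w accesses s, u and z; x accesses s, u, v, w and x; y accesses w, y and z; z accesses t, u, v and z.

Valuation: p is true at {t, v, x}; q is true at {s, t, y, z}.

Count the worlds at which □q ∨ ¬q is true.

4

s: □q is F, ¬q is F. ✗
t: □q is F, ¬q is F. ✗
u: □q is F, ¬q is T. ✓
v: □q is F, ¬q is T. ✓
w: □q is F, ¬q is T. ✓
x: □q is F, ¬q is T. ✓
y: □q is F, ¬q is F. ✗
z: □q is F, ¬q is F. ✗
Satisfying worlds: {u, v, w, x}.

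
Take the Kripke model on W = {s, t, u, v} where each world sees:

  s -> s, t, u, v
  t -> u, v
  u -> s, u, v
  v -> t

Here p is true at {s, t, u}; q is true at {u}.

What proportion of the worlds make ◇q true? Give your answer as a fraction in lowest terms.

s: successors {s, t, u, v}; q there: s:F, t:F, u:T, v:F. ✓
t: successors {u, v}; q there: u:T, v:F. ✓
u: successors {s, u, v}; q there: s:F, u:T, v:F. ✓
v: successors {t}; q there: t:F. ✗
That's 3 of 4 worlds, so 3/4.

3/4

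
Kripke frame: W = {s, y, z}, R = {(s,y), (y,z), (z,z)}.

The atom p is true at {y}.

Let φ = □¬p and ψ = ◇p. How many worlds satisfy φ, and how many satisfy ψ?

For □¬p:
s: successors {y}; ¬p there: y:F. ✗
y: successors {z}; ¬p there: z:T. ✓
z: successors {z}; ¬p there: z:T. ✓
— 2 worlds.
For ◇p:
s: successors {y}; p there: y:T. ✓
y: successors {z}; p there: z:F. ✗
z: successors {z}; p there: z:F. ✗
— 1 world.

2 and 1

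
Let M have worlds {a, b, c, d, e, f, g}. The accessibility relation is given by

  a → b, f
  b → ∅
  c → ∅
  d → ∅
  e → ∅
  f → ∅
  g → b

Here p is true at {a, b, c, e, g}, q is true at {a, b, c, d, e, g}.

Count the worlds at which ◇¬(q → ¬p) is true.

2

a: successors {b, f}; ¬(q → ¬p) there: b:T, f:F. ✓
b: no successors, so ◇¬(q → ¬p) fails. ✗
c: no successors, so ◇¬(q → ¬p) fails. ✗
d: no successors, so ◇¬(q → ¬p) fails. ✗
e: no successors, so ◇¬(q → ¬p) fails. ✗
f: no successors, so ◇¬(q → ¬p) fails. ✗
g: successors {b}; ¬(q → ¬p) there: b:T. ✓
Satisfying worlds: {a, g}.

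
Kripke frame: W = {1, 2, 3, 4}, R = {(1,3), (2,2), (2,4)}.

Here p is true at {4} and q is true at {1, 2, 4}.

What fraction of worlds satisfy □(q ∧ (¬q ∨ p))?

1/2

1: successors {3}; q ∧ (¬q ∨ p) there: 3:F. ✗
2: successors {2, 4}; q ∧ (¬q ∨ p) there: 2:F, 4:T. ✗
3: no successors, so □(q ∧ (¬q ∨ p)) holds vacuously. ✓
4: no successors, so □(q ∧ (¬q ∨ p)) holds vacuously. ✓
That's 2 of 4 worlds, so 2/4 = 1/2.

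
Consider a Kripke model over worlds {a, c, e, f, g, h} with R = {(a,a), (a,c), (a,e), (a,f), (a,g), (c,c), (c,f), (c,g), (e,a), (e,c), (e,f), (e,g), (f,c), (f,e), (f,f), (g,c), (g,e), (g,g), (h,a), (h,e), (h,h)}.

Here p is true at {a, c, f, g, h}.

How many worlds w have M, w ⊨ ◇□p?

6

a: successors {a, c, e, f, g}; □p there: a:F, c:T, e:T, f:F, g:F. ✓
c: successors {c, f, g}; □p there: c:T, f:F, g:F. ✓
e: successors {a, c, f, g}; □p there: a:F, c:T, f:F, g:F. ✓
f: successors {c, e, f}; □p there: c:T, e:T, f:F. ✓
g: successors {c, e, g}; □p there: c:T, e:T, g:F. ✓
h: successors {a, e, h}; □p there: a:F, e:T, h:F. ✓
Satisfying worlds: {a, c, e, f, g, h}.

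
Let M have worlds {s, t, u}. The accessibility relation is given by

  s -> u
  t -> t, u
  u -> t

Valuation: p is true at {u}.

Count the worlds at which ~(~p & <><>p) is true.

2

s: ~p & <><>p is F. ✓
t: ~p & <><>p is T. ✗
u: ~p & <><>p is F. ✓
Satisfying worlds: {s, u}.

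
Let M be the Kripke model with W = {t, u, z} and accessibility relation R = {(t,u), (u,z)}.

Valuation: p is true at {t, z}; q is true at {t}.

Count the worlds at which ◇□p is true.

t: successors {u}; □p there: u:T. ✓
u: successors {z}; □p there: z:T. ✓
z: no successors, so ◇□p fails. ✗
Satisfying worlds: {t, u}.

2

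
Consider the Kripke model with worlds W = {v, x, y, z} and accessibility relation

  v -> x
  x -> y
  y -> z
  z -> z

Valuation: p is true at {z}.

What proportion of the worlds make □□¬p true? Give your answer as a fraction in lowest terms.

1/4

v: successors {x}; □¬p there: x:T. ✓
x: successors {y}; □¬p there: y:F. ✗
y: successors {z}; □¬p there: z:F. ✗
z: successors {z}; □¬p there: z:F. ✗
That's 1 of 4 worlds, so 1/4.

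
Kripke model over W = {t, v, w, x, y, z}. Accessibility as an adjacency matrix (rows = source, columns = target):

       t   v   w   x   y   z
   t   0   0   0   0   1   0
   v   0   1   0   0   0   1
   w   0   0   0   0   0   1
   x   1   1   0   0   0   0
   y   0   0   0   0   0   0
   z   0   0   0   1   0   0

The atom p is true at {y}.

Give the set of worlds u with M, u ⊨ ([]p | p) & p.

{y}

t: []p | p is T, p is F. ✗
v: []p | p is F, p is F. ✗
w: []p | p is F, p is F. ✗
x: []p | p is F, p is F. ✗
y: []p | p is T, p is T. ✓
z: []p | p is F, p is F. ✗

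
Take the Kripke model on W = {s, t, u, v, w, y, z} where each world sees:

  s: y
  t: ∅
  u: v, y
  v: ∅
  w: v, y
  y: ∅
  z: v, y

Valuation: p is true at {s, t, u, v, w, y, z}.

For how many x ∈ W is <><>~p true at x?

s: successors {y}; <>~p there: y:F. ✗
t: no successors, so <><>~p fails. ✗
u: successors {v, y}; <>~p there: v:F, y:F. ✗
v: no successors, so <><>~p fails. ✗
w: successors {v, y}; <>~p there: v:F, y:F. ✗
y: no successors, so <><>~p fails. ✗
z: successors {v, y}; <>~p there: v:F, y:F. ✗
Satisfying worlds: ∅.

0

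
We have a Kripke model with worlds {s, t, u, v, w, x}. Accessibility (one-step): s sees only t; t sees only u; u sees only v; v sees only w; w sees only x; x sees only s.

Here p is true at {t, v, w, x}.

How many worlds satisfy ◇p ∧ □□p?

s: ◇p is T, □□p is F. ✗
t: ◇p is F, □□p is T. ✗
u: ◇p is T, □□p is T. ✓
v: ◇p is T, □□p is T. ✓
w: ◇p is T, □□p is F. ✗
x: ◇p is F, □□p is T. ✗
Satisfying worlds: {u, v}.

2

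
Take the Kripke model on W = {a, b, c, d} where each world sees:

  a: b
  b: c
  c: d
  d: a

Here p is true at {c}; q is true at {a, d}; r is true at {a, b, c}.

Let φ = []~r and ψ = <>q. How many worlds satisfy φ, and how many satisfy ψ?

1 and 2

For []~r:
a: successors {b}; ~r there: b:F. ✗
b: successors {c}; ~r there: c:F. ✗
c: successors {d}; ~r there: d:T. ✓
d: successors {a}; ~r there: a:F. ✗
— 1 world.
For <>q:
a: successors {b}; q there: b:F. ✗
b: successors {c}; q there: c:F. ✗
c: successors {d}; q there: d:T. ✓
d: successors {a}; q there: a:T. ✓
— 2 worlds.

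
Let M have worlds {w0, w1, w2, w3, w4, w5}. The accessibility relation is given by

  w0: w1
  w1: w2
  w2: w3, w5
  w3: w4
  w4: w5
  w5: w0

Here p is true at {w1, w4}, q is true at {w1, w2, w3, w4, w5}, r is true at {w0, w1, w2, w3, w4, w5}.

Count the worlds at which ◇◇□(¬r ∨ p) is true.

3

w0: successors {w1}; ◇□(¬r ∨ p) there: w1:F. ✗
w1: successors {w2}; ◇□(¬r ∨ p) there: w2:T. ✓
w2: successors {w3, w5}; ◇□(¬r ∨ p) there: w3:F, w5:T. ✓
w3: successors {w4}; ◇□(¬r ∨ p) there: w4:F. ✗
w4: successors {w5}; ◇□(¬r ∨ p) there: w5:T. ✓
w5: successors {w0}; ◇□(¬r ∨ p) there: w0:F. ✗
Satisfying worlds: {w1, w2, w4}.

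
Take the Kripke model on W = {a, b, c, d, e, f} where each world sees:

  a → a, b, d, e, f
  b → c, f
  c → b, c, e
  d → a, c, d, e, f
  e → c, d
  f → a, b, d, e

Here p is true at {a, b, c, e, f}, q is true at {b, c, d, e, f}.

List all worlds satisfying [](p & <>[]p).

a: successors {a, b, d, e, f}; p & <>[]p there: a:T, b:T, d:F, e:T, f:T. ✗
b: successors {c, f}; p & <>[]p there: c:T, f:T. ✓
c: successors {b, c, e}; p & <>[]p there: b:T, c:T, e:T. ✓
d: successors {a, c, d, e, f}; p & <>[]p there: a:T, c:T, d:F, e:T, f:T. ✗
e: successors {c, d}; p & <>[]p there: c:T, d:F. ✗
f: successors {a, b, d, e}; p & <>[]p there: a:T, b:T, d:F, e:T. ✗

{b, c}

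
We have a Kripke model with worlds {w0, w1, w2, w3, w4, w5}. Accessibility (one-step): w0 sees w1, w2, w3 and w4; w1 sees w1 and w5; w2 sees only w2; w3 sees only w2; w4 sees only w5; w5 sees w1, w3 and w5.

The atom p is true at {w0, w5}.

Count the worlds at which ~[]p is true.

w0: []p is F. ✓
w1: []p is F. ✓
w2: []p is F. ✓
w3: []p is F. ✓
w4: []p is T. ✗
w5: []p is F. ✓
Satisfying worlds: {w0, w1, w2, w3, w5}.

5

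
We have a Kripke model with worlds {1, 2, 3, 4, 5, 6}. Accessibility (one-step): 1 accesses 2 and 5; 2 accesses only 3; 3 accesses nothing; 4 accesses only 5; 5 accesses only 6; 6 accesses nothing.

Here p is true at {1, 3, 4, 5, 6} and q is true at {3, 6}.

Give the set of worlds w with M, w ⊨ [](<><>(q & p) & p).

1: successors {2, 5}; <><>(q & p) & p there: 2:F, 5:F. ✗
2: successors {3}; <><>(q & p) & p there: 3:F. ✗
3: no successors, so [](<><>(q & p) & p) holds vacuously. ✓
4: successors {5}; <><>(q & p) & p there: 5:F. ✗
5: successors {6}; <><>(q & p) & p there: 6:F. ✗
6: no successors, so [](<><>(q & p) & p) holds vacuously. ✓

{3, 6}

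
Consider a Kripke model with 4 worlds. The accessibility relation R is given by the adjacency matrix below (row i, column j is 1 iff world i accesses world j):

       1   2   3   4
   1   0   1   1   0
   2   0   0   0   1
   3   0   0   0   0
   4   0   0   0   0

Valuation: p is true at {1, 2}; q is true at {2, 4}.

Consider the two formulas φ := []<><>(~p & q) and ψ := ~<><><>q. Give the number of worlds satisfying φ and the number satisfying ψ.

For []<><>(~p & q):
1: successors {2, 3}; <><>(~p & q) there: 2:F, 3:F. ✗
2: successors {4}; <><>(~p & q) there: 4:F. ✗
3: no successors, so []<><>(~p & q) holds vacuously. ✓
4: no successors, so []<><>(~p & q) holds vacuously. ✓
— 2 worlds.
For ~<><><>q:
1: <><><>q is F. ✓
2: <><><>q is F. ✓
3: <><><>q is F. ✓
4: <><><>q is F. ✓
— 4 worlds.

2 and 4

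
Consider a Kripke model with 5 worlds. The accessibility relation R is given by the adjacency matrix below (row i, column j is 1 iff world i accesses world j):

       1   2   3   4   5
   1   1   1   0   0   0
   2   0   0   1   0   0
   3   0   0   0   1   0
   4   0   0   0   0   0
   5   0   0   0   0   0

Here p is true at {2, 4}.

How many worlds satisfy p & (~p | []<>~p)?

1: p is F, ~p | []<>~p is T. ✗
2: p is T, ~p | []<>~p is F. ✗
3: p is F, ~p | []<>~p is T. ✗
4: p is T, ~p | []<>~p is T. ✓
5: p is F, ~p | []<>~p is T. ✗
Satisfying worlds: {4}.

1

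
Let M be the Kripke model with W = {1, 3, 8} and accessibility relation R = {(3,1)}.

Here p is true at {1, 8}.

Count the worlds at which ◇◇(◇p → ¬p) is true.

0

1: no successors, so ◇◇(◇p → ¬p) fails. ✗
3: successors {1}; ◇(◇p → ¬p) there: 1:F. ✗
8: no successors, so ◇◇(◇p → ¬p) fails. ✗
Satisfying worlds: ∅.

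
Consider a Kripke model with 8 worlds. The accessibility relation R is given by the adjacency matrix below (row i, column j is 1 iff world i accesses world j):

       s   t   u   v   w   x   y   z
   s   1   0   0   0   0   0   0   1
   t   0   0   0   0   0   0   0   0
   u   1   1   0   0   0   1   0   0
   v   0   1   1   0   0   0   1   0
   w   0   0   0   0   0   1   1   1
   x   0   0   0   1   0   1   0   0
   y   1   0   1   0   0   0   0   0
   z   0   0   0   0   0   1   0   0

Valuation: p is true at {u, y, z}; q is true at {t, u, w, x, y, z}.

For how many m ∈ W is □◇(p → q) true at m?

s: successors {s, z}; ◇(p → q) there: s:T, z:T. ✓
t: no successors, so □◇(p → q) holds vacuously. ✓
u: successors {s, t, x}; ◇(p → q) there: s:T, t:F, x:T. ✗
v: successors {t, u, y}; ◇(p → q) there: t:F, u:T, y:T. ✗
w: successors {x, y, z}; ◇(p → q) there: x:T, y:T, z:T. ✓
x: successors {v, x}; ◇(p → q) there: v:T, x:T. ✓
y: successors {s, u}; ◇(p → q) there: s:T, u:T. ✓
z: successors {x}; ◇(p → q) there: x:T. ✓
Satisfying worlds: {s, t, w, x, y, z}.

6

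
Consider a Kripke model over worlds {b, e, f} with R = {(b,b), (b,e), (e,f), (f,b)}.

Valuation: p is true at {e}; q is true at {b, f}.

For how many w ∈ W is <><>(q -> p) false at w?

1

b: successors {b, e}; <>(q -> p) there: b:T, e:F. ✓
e: successors {f}; <>(q -> p) there: f:F. ✗
f: successors {b}; <>(q -> p) there: b:T. ✓
Satisfying worlds: {b, f}.
So <><>(q -> p) fails at the other 1 world.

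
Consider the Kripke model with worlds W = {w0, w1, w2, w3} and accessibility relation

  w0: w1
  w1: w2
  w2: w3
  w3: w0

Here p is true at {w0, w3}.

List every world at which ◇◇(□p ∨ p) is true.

w0: successors {w1}; ◇(□p ∨ p) there: w1:T. ✓
w1: successors {w2}; ◇(□p ∨ p) there: w2:T. ✓
w2: successors {w3}; ◇(□p ∨ p) there: w3:T. ✓
w3: successors {w0}; ◇(□p ∨ p) there: w0:F. ✗

{w0, w1, w2}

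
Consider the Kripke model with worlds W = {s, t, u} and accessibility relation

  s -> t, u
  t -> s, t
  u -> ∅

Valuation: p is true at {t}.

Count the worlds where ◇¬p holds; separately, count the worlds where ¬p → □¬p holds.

2 and 2

For ◇¬p:
s: successors {t, u}; ¬p there: t:F, u:T. ✓
t: successors {s, t}; ¬p there: s:T, t:F. ✓
u: no successors, so ◇¬p fails. ✗
— 2 worlds.
For ¬p → □¬p:
s: ¬p is T, □¬p is F. ✗
t: ¬p is F, □¬p is F. ✓
u: ¬p is T, □¬p is T. ✓
— 2 worlds.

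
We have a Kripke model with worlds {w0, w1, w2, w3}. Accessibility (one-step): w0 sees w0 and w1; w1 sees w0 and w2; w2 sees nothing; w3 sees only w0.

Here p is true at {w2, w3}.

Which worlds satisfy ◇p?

{w1}

w0: successors {w0, w1}; p there: w0:F, w1:F. ✗
w1: successors {w0, w2}; p there: w0:F, w2:T. ✓
w2: no successors, so ◇p fails. ✗
w3: successors {w0}; p there: w0:F. ✗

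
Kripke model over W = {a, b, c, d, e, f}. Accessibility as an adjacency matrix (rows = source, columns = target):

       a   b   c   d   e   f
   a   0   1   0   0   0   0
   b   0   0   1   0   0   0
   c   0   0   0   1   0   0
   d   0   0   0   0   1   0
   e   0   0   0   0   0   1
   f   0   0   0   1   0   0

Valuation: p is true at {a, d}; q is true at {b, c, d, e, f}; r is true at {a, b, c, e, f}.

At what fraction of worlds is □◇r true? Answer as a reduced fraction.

a: successors {b}; ◇r there: b:T. ✓
b: successors {c}; ◇r there: c:F. ✗
c: successors {d}; ◇r there: d:T. ✓
d: successors {e}; ◇r there: e:T. ✓
e: successors {f}; ◇r there: f:F. ✗
f: successors {d}; ◇r there: d:T. ✓
That's 4 of 6 worlds, so 4/6 = 2/3.

2/3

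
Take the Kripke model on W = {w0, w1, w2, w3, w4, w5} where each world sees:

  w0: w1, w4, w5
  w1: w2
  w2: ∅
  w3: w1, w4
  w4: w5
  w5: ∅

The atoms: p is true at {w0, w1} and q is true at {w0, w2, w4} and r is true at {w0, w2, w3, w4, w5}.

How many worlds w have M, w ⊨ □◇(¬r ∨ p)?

2

w0: successors {w1, w4, w5}; ◇(¬r ∨ p) there: w1:F, w4:F, w5:F. ✗
w1: successors {w2}; ◇(¬r ∨ p) there: w2:F. ✗
w2: no successors, so □◇(¬r ∨ p) holds vacuously. ✓
w3: successors {w1, w4}; ◇(¬r ∨ p) there: w1:F, w4:F. ✗
w4: successors {w5}; ◇(¬r ∨ p) there: w5:F. ✗
w5: no successors, so □◇(¬r ∨ p) holds vacuously. ✓
Satisfying worlds: {w2, w5}.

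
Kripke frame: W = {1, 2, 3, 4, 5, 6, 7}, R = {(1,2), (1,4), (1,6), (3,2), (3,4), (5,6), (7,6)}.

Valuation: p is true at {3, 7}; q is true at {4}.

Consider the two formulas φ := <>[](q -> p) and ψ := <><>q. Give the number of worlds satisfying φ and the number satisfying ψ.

4 and 0

For <>[](q -> p):
1: successors {2, 4, 6}; [](q -> p) there: 2:T, 4:T, 6:T. ✓
2: no successors, so <>[](q -> p) fails. ✗
3: successors {2, 4}; [](q -> p) there: 2:T, 4:T. ✓
4: no successors, so <>[](q -> p) fails. ✗
5: successors {6}; [](q -> p) there: 6:T. ✓
6: no successors, so <>[](q -> p) fails. ✗
7: successors {6}; [](q -> p) there: 6:T. ✓
— 4 worlds.
For <><>q:
1: successors {2, 4, 6}; <>q there: 2:F, 4:F, 6:F. ✗
2: no successors, so <><>q fails. ✗
3: successors {2, 4}; <>q there: 2:F, 4:F. ✗
4: no successors, so <><>q fails. ✗
5: successors {6}; <>q there: 6:F. ✗
6: no successors, so <><>q fails. ✗
7: successors {6}; <>q there: 6:F. ✗
— 0 worlds.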